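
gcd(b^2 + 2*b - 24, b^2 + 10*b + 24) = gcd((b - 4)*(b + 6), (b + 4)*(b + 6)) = b + 6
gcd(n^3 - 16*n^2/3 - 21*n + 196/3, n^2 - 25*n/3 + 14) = n - 7/3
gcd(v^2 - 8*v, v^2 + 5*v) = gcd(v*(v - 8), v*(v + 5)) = v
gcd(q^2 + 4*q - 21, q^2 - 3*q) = q - 3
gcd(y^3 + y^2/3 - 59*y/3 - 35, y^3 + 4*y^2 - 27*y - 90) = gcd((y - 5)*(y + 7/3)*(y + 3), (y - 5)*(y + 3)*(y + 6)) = y^2 - 2*y - 15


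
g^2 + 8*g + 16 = (g + 4)^2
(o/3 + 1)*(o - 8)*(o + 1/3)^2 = o^4/3 - 13*o^3/9 - 245*o^2/27 - 149*o/27 - 8/9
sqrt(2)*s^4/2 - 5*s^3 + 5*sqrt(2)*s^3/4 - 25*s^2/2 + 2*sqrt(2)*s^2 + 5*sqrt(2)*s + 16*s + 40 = (s + 5/2)*(s - 4*sqrt(2))*(s - 2*sqrt(2))*(sqrt(2)*s/2 + 1)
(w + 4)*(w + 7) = w^2 + 11*w + 28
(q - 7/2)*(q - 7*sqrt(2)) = q^2 - 7*sqrt(2)*q - 7*q/2 + 49*sqrt(2)/2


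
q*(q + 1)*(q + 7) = q^3 + 8*q^2 + 7*q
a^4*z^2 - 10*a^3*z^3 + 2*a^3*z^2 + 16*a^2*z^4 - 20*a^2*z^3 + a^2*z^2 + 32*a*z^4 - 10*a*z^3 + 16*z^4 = (a - 8*z)*(a - 2*z)*(a*z + z)^2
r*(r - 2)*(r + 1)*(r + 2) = r^4 + r^3 - 4*r^2 - 4*r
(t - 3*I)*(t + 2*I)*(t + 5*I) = t^3 + 4*I*t^2 + 11*t + 30*I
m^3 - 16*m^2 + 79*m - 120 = (m - 8)*(m - 5)*(m - 3)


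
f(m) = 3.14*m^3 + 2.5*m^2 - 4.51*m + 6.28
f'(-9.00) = 713.51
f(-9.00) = -2039.69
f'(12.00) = 1411.97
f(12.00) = 5738.08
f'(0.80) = 5.52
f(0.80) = 5.88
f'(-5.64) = 266.94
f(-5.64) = -452.09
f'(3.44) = 124.16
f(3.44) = 148.17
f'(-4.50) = 163.74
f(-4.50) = -208.93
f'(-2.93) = 61.71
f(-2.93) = -38.03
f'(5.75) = 335.69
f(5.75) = 659.95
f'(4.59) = 216.90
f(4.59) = 341.90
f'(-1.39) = 6.74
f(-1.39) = 8.95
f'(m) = 9.42*m^2 + 5.0*m - 4.51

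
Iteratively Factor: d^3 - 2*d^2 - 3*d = (d + 1)*(d^2 - 3*d) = d*(d + 1)*(d - 3)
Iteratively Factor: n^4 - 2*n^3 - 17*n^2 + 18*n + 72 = (n + 3)*(n^3 - 5*n^2 - 2*n + 24) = (n - 3)*(n + 3)*(n^2 - 2*n - 8) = (n - 3)*(n + 2)*(n + 3)*(n - 4)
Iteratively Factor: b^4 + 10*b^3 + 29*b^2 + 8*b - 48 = (b - 1)*(b^3 + 11*b^2 + 40*b + 48) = (b - 1)*(b + 4)*(b^2 + 7*b + 12) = (b - 1)*(b + 3)*(b + 4)*(b + 4)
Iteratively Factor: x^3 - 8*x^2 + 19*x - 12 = (x - 1)*(x^2 - 7*x + 12) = (x - 3)*(x - 1)*(x - 4)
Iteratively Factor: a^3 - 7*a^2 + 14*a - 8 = (a - 1)*(a^2 - 6*a + 8) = (a - 2)*(a - 1)*(a - 4)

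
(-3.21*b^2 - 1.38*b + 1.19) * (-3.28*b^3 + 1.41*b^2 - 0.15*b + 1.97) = 10.5288*b^5 + 0.000300000000000189*b^4 - 5.3675*b^3 - 4.4388*b^2 - 2.8971*b + 2.3443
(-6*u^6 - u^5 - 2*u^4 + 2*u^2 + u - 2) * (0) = 0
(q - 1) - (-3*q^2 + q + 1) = 3*q^2 - 2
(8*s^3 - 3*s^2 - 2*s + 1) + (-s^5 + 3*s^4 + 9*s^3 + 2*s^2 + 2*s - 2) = -s^5 + 3*s^4 + 17*s^3 - s^2 - 1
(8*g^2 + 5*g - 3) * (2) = 16*g^2 + 10*g - 6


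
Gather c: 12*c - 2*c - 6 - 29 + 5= 10*c - 30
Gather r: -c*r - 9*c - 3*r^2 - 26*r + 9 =-9*c - 3*r^2 + r*(-c - 26) + 9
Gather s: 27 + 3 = 30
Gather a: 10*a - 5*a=5*a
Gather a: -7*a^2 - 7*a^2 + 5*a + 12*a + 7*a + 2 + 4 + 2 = -14*a^2 + 24*a + 8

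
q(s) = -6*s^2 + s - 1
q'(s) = 1 - 12*s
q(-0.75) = -5.12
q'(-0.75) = 10.00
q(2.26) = -29.39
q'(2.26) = -26.12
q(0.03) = -0.98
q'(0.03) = 0.64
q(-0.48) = -2.86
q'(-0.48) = 6.76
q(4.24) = -104.63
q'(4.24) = -49.88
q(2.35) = -31.78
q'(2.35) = -27.20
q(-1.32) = -12.77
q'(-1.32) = 16.84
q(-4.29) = -115.71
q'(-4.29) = 52.48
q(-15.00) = -1366.00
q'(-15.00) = 181.00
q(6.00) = -211.00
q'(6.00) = -71.00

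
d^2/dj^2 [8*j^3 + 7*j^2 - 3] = 48*j + 14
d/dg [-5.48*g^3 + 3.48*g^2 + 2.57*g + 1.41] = -16.44*g^2 + 6.96*g + 2.57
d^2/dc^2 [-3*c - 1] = 0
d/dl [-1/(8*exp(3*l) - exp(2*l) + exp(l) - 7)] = (24*exp(2*l) - 2*exp(l) + 1)*exp(l)/(8*exp(3*l) - exp(2*l) + exp(l) - 7)^2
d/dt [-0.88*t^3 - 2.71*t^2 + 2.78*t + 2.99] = -2.64*t^2 - 5.42*t + 2.78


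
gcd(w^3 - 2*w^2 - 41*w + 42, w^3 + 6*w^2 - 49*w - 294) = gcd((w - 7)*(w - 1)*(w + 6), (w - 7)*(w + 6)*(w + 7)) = w^2 - w - 42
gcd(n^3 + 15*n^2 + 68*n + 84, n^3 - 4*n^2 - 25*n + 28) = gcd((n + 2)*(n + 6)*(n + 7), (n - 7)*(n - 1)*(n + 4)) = 1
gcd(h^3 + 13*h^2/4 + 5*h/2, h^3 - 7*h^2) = h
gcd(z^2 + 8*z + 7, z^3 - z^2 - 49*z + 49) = z + 7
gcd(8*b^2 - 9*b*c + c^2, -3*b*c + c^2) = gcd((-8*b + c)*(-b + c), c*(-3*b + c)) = 1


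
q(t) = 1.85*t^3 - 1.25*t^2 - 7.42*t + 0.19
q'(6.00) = 177.38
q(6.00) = 310.27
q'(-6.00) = 207.38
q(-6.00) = -399.89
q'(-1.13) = 2.49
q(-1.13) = 4.31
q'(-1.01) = 0.77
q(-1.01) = 4.50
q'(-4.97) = 142.09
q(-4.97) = -220.92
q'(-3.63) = 74.79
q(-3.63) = -77.84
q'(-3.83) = 83.57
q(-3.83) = -93.66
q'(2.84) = 30.24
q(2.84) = 11.41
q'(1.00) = -4.37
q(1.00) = -6.63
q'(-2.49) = 33.22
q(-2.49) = -17.65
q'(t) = 5.55*t^2 - 2.5*t - 7.42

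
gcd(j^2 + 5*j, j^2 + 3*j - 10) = j + 5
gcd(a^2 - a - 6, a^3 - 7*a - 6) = a^2 - a - 6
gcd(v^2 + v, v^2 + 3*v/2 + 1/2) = v + 1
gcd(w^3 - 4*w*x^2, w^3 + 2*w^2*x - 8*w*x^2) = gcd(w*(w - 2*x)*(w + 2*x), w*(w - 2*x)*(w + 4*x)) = -w^2 + 2*w*x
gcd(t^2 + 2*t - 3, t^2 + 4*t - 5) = t - 1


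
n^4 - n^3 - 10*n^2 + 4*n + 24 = (n - 3)*(n - 2)*(n + 2)^2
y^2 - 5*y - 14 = (y - 7)*(y + 2)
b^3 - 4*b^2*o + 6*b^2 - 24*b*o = b*(b + 6)*(b - 4*o)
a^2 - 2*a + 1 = (a - 1)^2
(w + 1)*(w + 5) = w^2 + 6*w + 5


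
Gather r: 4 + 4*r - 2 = 4*r + 2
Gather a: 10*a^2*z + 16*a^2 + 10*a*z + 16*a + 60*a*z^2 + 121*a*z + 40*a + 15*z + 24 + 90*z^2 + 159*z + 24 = a^2*(10*z + 16) + a*(60*z^2 + 131*z + 56) + 90*z^2 + 174*z + 48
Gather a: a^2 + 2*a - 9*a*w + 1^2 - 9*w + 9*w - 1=a^2 + a*(2 - 9*w)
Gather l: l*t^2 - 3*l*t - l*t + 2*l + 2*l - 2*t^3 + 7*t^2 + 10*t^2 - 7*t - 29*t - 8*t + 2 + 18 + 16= l*(t^2 - 4*t + 4) - 2*t^3 + 17*t^2 - 44*t + 36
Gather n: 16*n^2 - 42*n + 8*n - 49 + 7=16*n^2 - 34*n - 42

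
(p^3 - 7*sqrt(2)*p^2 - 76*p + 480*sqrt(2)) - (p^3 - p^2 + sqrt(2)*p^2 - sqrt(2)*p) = -8*sqrt(2)*p^2 + p^2 - 76*p + sqrt(2)*p + 480*sqrt(2)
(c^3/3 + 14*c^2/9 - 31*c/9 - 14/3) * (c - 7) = c^4/3 - 7*c^3/9 - 43*c^2/3 + 175*c/9 + 98/3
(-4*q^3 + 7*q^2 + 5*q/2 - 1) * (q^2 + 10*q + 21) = -4*q^5 - 33*q^4 - 23*q^3/2 + 171*q^2 + 85*q/2 - 21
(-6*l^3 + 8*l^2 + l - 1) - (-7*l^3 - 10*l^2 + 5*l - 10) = l^3 + 18*l^2 - 4*l + 9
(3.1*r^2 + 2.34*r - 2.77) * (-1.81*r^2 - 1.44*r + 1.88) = -5.611*r^4 - 8.6994*r^3 + 7.4721*r^2 + 8.388*r - 5.2076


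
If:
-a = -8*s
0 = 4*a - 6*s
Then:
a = 0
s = 0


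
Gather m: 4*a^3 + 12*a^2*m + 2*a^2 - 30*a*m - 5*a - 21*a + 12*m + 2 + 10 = 4*a^3 + 2*a^2 - 26*a + m*(12*a^2 - 30*a + 12) + 12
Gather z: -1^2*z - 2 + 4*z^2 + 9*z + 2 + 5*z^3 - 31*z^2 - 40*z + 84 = 5*z^3 - 27*z^2 - 32*z + 84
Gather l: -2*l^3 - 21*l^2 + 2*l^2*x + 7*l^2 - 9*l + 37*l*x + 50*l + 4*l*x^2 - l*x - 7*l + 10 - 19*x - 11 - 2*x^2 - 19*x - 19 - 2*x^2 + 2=-2*l^3 + l^2*(2*x - 14) + l*(4*x^2 + 36*x + 34) - 4*x^2 - 38*x - 18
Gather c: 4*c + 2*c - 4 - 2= 6*c - 6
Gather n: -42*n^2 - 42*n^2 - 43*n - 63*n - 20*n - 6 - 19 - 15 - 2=-84*n^2 - 126*n - 42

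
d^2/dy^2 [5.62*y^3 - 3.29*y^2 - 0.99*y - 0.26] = 33.72*y - 6.58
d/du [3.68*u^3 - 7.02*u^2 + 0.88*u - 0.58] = 11.04*u^2 - 14.04*u + 0.88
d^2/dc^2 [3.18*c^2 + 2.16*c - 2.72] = 6.36000000000000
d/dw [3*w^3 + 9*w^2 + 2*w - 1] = 9*w^2 + 18*w + 2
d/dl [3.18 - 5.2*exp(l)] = -5.2*exp(l)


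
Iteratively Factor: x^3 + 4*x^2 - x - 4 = (x - 1)*(x^2 + 5*x + 4) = (x - 1)*(x + 4)*(x + 1)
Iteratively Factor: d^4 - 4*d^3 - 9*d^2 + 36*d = (d)*(d^3 - 4*d^2 - 9*d + 36) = d*(d - 4)*(d^2 - 9) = d*(d - 4)*(d + 3)*(d - 3)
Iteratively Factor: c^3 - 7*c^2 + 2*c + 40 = (c - 5)*(c^2 - 2*c - 8) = (c - 5)*(c + 2)*(c - 4)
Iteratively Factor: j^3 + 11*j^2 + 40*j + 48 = (j + 4)*(j^2 + 7*j + 12) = (j + 4)^2*(j + 3)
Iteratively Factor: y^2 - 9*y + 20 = (y - 5)*(y - 4)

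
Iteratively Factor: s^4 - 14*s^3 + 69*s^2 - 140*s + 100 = (s - 2)*(s^3 - 12*s^2 + 45*s - 50) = (s - 5)*(s - 2)*(s^2 - 7*s + 10) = (s - 5)^2*(s - 2)*(s - 2)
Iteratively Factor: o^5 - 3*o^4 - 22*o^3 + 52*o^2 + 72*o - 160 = (o - 5)*(o^4 + 2*o^3 - 12*o^2 - 8*o + 32) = (o - 5)*(o + 4)*(o^3 - 2*o^2 - 4*o + 8) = (o - 5)*(o + 2)*(o + 4)*(o^2 - 4*o + 4) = (o - 5)*(o - 2)*(o + 2)*(o + 4)*(o - 2)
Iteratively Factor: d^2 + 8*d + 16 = (d + 4)*(d + 4)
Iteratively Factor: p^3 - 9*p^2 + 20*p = (p)*(p^2 - 9*p + 20) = p*(p - 5)*(p - 4)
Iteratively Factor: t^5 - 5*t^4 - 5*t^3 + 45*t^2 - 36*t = (t - 3)*(t^4 - 2*t^3 - 11*t^2 + 12*t) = (t - 4)*(t - 3)*(t^3 + 2*t^2 - 3*t) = (t - 4)*(t - 3)*(t + 3)*(t^2 - t) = (t - 4)*(t - 3)*(t - 1)*(t + 3)*(t)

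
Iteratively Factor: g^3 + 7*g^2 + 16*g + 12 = (g + 3)*(g^2 + 4*g + 4) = (g + 2)*(g + 3)*(g + 2)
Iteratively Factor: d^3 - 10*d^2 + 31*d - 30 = (d - 3)*(d^2 - 7*d + 10) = (d - 5)*(d - 3)*(d - 2)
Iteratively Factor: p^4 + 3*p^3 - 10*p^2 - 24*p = (p + 4)*(p^3 - p^2 - 6*p) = (p - 3)*(p + 4)*(p^2 + 2*p) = p*(p - 3)*(p + 4)*(p + 2)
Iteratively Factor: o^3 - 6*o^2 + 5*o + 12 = (o - 3)*(o^2 - 3*o - 4) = (o - 3)*(o + 1)*(o - 4)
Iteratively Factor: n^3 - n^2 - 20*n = (n - 5)*(n^2 + 4*n) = n*(n - 5)*(n + 4)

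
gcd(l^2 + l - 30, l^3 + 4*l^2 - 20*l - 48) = l + 6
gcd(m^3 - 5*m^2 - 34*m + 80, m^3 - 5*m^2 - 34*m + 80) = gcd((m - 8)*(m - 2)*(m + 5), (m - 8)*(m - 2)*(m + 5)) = m^3 - 5*m^2 - 34*m + 80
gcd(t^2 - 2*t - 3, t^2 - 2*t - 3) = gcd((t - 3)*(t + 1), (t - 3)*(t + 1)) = t^2 - 2*t - 3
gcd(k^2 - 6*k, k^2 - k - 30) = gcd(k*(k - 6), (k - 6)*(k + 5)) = k - 6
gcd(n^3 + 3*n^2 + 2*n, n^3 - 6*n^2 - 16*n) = n^2 + 2*n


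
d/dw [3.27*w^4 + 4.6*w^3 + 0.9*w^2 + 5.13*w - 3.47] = 13.08*w^3 + 13.8*w^2 + 1.8*w + 5.13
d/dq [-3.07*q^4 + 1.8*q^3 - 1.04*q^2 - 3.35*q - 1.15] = -12.28*q^3 + 5.4*q^2 - 2.08*q - 3.35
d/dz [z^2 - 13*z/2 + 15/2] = 2*z - 13/2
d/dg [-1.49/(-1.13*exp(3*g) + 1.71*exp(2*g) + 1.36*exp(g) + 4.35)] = (-5.0511*exp(2*g) + 5.0958*exp(g) + 2.0264)*exp(g)/(-1.13*exp(3*g) + 1.71*exp(2*g) + 1.36*exp(g) + 4.35)^2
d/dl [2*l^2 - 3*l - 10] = 4*l - 3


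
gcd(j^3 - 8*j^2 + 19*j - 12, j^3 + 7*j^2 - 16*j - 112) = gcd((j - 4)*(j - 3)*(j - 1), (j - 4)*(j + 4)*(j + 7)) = j - 4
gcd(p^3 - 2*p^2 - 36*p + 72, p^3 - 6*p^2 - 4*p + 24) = p^2 - 8*p + 12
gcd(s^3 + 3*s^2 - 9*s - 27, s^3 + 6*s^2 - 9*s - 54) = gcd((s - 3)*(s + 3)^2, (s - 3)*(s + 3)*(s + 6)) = s^2 - 9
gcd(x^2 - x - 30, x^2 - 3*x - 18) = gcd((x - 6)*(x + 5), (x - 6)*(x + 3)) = x - 6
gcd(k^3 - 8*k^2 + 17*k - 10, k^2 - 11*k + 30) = k - 5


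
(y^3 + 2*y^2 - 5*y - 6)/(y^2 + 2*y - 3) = (y^2 - y - 2)/(y - 1)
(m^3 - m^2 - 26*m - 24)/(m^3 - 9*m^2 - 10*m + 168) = (m + 1)/(m - 7)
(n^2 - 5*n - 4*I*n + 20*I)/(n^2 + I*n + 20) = (n - 5)/(n + 5*I)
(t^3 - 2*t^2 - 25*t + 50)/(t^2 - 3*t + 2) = (t^2 - 25)/(t - 1)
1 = 1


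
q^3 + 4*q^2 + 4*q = q*(q + 2)^2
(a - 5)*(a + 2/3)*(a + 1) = a^3 - 10*a^2/3 - 23*a/3 - 10/3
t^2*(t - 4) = t^3 - 4*t^2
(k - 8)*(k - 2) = k^2 - 10*k + 16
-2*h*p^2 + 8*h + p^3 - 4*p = (-2*h + p)*(p - 2)*(p + 2)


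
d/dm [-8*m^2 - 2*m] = -16*m - 2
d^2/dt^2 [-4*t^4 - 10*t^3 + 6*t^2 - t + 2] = -48*t^2 - 60*t + 12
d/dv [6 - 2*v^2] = -4*v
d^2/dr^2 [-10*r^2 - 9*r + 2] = -20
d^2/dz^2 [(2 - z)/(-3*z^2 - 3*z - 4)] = 6*((1 - 3*z)*(3*z^2 + 3*z + 4) + 3*(z - 2)*(2*z + 1)^2)/(3*z^2 + 3*z + 4)^3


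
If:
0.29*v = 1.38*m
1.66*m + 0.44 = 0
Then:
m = -0.27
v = -1.26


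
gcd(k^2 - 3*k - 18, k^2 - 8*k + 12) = k - 6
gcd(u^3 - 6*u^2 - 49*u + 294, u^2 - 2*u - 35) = u - 7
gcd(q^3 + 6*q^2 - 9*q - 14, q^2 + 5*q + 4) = q + 1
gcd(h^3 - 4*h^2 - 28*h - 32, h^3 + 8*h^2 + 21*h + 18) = h + 2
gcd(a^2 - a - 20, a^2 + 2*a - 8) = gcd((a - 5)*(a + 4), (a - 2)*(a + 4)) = a + 4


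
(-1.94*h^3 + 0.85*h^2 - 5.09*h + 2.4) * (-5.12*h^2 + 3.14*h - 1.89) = 9.9328*h^5 - 10.4436*h^4 + 32.3964*h^3 - 29.8771*h^2 + 17.1561*h - 4.536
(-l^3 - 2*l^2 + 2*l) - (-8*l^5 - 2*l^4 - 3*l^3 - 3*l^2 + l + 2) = 8*l^5 + 2*l^4 + 2*l^3 + l^2 + l - 2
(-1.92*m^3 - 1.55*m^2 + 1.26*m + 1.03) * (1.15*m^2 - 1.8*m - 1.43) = -2.208*m^5 + 1.6735*m^4 + 6.9846*m^3 + 1.133*m^2 - 3.6558*m - 1.4729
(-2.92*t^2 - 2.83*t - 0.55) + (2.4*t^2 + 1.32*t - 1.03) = -0.52*t^2 - 1.51*t - 1.58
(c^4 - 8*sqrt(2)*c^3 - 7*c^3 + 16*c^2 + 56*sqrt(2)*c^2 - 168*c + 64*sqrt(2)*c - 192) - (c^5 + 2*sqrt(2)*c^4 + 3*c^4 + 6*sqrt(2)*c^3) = -c^5 - 2*sqrt(2)*c^4 - 2*c^4 - 14*sqrt(2)*c^3 - 7*c^3 + 16*c^2 + 56*sqrt(2)*c^2 - 168*c + 64*sqrt(2)*c - 192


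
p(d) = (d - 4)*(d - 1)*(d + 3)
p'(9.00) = 196.00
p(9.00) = 480.00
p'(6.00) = 73.00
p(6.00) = 90.00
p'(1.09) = -11.80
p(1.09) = -1.07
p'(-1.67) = 4.05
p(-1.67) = 20.13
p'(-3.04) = 28.88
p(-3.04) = -1.14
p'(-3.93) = 51.05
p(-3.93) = -36.36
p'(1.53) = -10.10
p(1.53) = -5.93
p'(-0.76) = -6.23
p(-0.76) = 18.77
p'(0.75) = -12.31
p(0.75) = 3.05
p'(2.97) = 3.58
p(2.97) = -12.11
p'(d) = (d - 4)*(d - 1) + (d - 4)*(d + 3) + (d - 1)*(d + 3) = 3*d^2 - 4*d - 11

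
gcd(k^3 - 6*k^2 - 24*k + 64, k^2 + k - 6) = k - 2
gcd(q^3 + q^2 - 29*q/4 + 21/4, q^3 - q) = q - 1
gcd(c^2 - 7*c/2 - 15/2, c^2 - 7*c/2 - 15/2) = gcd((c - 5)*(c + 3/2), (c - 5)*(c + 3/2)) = c^2 - 7*c/2 - 15/2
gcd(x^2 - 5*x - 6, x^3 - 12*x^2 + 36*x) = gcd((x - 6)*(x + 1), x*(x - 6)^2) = x - 6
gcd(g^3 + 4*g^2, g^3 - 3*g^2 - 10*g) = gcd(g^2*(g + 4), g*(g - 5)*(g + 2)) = g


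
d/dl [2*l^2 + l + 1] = 4*l + 1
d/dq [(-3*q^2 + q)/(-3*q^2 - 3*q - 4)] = 4*(3*q^2 + 6*q - 1)/(9*q^4 + 18*q^3 + 33*q^2 + 24*q + 16)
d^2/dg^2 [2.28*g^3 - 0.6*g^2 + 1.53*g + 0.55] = 13.68*g - 1.2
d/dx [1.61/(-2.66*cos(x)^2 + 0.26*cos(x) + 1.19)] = (0.4186 - 8.5652*cos(x))*sin(x)/(-2.66*cos(x)^2 + 0.26*cos(x) + 1.19)^2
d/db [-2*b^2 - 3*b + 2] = -4*b - 3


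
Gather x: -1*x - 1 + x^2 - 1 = x^2 - x - 2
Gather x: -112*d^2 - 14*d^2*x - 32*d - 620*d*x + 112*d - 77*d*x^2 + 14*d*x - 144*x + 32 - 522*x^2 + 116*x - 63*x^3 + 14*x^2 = -112*d^2 + 80*d - 63*x^3 + x^2*(-77*d - 508) + x*(-14*d^2 - 606*d - 28) + 32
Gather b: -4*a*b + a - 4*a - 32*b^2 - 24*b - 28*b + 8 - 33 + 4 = -3*a - 32*b^2 + b*(-4*a - 52) - 21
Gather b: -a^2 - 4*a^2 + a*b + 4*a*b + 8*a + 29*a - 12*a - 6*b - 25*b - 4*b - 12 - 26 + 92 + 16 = -5*a^2 + 25*a + b*(5*a - 35) + 70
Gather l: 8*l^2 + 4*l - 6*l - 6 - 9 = 8*l^2 - 2*l - 15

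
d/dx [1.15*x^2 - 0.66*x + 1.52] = 2.3*x - 0.66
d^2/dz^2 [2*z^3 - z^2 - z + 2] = 12*z - 2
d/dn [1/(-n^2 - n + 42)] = (2*n + 1)/(n^2 + n - 42)^2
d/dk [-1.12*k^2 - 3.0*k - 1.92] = -2.24*k - 3.0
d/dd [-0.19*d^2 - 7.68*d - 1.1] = -0.38*d - 7.68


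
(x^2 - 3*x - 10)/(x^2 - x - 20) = (x + 2)/(x + 4)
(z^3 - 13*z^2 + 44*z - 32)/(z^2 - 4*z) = z - 9 + 8/z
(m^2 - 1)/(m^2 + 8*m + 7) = (m - 1)/(m + 7)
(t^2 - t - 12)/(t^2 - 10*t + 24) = (t + 3)/(t - 6)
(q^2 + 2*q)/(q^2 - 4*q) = (q + 2)/(q - 4)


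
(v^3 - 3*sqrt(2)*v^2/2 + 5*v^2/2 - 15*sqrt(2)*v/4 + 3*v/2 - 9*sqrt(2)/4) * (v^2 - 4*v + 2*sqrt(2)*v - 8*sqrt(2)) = v^5 - 3*v^4/2 + sqrt(2)*v^4/2 - 29*v^3/2 - 3*sqrt(2)*v^3/4 - 17*sqrt(2)*v^2/4 + 3*v^2 - 3*sqrt(2)*v + 51*v + 36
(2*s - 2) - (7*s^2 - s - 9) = -7*s^2 + 3*s + 7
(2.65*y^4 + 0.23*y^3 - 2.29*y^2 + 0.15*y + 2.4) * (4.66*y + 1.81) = 12.349*y^5 + 5.8683*y^4 - 10.2551*y^3 - 3.4459*y^2 + 11.4555*y + 4.344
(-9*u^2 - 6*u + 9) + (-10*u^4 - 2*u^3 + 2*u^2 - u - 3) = -10*u^4 - 2*u^3 - 7*u^2 - 7*u + 6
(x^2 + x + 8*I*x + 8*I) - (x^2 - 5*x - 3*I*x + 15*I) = 6*x + 11*I*x - 7*I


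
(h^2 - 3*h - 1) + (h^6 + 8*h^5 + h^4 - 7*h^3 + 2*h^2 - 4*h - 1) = h^6 + 8*h^5 + h^4 - 7*h^3 + 3*h^2 - 7*h - 2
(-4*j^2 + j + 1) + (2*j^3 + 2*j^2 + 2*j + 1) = 2*j^3 - 2*j^2 + 3*j + 2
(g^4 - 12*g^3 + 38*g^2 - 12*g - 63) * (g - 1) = g^5 - 13*g^4 + 50*g^3 - 50*g^2 - 51*g + 63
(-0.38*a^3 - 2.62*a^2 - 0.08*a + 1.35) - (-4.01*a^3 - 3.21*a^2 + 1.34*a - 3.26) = 3.63*a^3 + 0.59*a^2 - 1.42*a + 4.61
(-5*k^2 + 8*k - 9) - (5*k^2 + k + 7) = -10*k^2 + 7*k - 16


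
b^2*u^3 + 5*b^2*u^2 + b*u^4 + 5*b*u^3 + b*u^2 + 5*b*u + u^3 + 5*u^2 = u*(b + u)*(u + 5)*(b*u + 1)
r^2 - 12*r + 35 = (r - 7)*(r - 5)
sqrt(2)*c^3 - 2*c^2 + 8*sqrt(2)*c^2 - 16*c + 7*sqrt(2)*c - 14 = (c + 7)*(c - sqrt(2))*(sqrt(2)*c + sqrt(2))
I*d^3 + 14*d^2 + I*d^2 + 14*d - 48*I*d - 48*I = (d - 8*I)*(d - 6*I)*(I*d + I)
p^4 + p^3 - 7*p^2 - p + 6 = (p - 2)*(p - 1)*(p + 1)*(p + 3)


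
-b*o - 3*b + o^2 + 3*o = (-b + o)*(o + 3)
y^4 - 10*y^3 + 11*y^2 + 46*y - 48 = (y - 8)*(y - 3)*(y - 1)*(y + 2)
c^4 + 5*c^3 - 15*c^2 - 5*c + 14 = (c - 2)*(c - 1)*(c + 1)*(c + 7)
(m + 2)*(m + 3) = m^2 + 5*m + 6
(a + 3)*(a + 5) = a^2 + 8*a + 15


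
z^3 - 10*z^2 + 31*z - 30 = (z - 5)*(z - 3)*(z - 2)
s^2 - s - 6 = (s - 3)*(s + 2)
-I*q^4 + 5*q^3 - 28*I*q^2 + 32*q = q*(q - 4*I)*(q + 8*I)*(-I*q + 1)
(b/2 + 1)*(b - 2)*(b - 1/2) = b^3/2 - b^2/4 - 2*b + 1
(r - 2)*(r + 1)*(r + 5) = r^3 + 4*r^2 - 7*r - 10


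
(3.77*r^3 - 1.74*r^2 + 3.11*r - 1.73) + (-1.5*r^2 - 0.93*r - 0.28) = 3.77*r^3 - 3.24*r^2 + 2.18*r - 2.01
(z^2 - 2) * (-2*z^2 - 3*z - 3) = -2*z^4 - 3*z^3 + z^2 + 6*z + 6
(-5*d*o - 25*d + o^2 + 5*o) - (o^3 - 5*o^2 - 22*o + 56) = -5*d*o - 25*d - o^3 + 6*o^2 + 27*o - 56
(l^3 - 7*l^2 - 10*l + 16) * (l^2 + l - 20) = l^5 - 6*l^4 - 37*l^3 + 146*l^2 + 216*l - 320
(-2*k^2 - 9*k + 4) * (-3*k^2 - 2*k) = 6*k^4 + 31*k^3 + 6*k^2 - 8*k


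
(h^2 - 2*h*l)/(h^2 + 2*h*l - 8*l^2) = h/(h + 4*l)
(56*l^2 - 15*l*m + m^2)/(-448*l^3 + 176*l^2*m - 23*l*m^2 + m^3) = -1/(8*l - m)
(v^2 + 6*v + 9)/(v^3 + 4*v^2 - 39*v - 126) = (v + 3)/(v^2 + v - 42)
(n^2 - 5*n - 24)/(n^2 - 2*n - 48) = (n + 3)/(n + 6)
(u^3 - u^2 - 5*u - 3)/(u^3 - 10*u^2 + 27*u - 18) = (u^2 + 2*u + 1)/(u^2 - 7*u + 6)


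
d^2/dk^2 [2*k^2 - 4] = 4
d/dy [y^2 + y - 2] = 2*y + 1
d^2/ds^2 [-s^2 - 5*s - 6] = -2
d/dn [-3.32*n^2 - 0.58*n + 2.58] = -6.64*n - 0.58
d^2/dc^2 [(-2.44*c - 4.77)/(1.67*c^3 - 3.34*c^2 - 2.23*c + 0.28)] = (-40.829496*c^5 - 77.977644*c^4 + 353.08476*c^3 - 198.998202*c^2 - 213.4761*c - 59.410346)/(4.657463*c^9 - 27.944778*c^8 + 37.231815*c^7 + 39.713936*c^6 - 59.087439*c^5 - 46.714242*c^4 + 1.816193*c^3 + 3.391668*c^2 - 0.524496*c + 0.021952)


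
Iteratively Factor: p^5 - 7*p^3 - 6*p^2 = (p)*(p^4 - 7*p^2 - 6*p) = p*(p + 1)*(p^3 - p^2 - 6*p) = p*(p - 3)*(p + 1)*(p^2 + 2*p) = p*(p - 3)*(p + 1)*(p + 2)*(p)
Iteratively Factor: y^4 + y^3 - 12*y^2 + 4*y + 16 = (y - 2)*(y^3 + 3*y^2 - 6*y - 8) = (y - 2)*(y + 1)*(y^2 + 2*y - 8) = (y - 2)^2*(y + 1)*(y + 4)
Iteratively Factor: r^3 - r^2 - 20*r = (r + 4)*(r^2 - 5*r) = (r - 5)*(r + 4)*(r)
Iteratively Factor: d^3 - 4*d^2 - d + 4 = (d + 1)*(d^2 - 5*d + 4) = (d - 4)*(d + 1)*(d - 1)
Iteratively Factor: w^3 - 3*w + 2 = (w - 1)*(w^2 + w - 2) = (w - 1)*(w + 2)*(w - 1)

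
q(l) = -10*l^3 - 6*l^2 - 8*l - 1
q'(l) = -30*l^2 - 12*l - 8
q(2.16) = -147.05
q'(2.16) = -173.89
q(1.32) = -45.01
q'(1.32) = -76.11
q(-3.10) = 264.05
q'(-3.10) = -259.10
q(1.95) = -113.56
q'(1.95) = -145.48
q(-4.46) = 802.50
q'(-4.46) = -551.23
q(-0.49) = 2.66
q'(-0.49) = -9.32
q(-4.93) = 1090.84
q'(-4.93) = -677.99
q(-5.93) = 1920.73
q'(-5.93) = -991.79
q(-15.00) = 32519.00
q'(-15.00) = -6578.00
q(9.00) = -7849.00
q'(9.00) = -2546.00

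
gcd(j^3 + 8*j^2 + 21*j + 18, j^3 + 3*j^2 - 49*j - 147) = j + 3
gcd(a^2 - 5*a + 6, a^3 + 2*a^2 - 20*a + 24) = a - 2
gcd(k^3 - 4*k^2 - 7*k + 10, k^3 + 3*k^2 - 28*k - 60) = k^2 - 3*k - 10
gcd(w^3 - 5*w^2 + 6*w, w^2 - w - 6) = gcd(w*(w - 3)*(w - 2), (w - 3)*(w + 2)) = w - 3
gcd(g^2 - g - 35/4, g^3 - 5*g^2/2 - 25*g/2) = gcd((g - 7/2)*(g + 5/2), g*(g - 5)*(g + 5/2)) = g + 5/2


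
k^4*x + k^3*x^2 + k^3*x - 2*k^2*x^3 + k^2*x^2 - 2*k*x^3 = k*(k - x)*(k + 2*x)*(k*x + x)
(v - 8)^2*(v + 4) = v^3 - 12*v^2 + 256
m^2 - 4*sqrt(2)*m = m*(m - 4*sqrt(2))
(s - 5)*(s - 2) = s^2 - 7*s + 10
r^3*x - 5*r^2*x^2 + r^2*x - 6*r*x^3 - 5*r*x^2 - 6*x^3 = (r - 6*x)*(r + x)*(r*x + x)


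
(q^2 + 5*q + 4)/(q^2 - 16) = (q + 1)/(q - 4)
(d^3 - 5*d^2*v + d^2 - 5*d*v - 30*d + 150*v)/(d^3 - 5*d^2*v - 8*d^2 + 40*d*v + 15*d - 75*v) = (d + 6)/(d - 3)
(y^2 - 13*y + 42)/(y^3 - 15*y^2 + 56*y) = (y - 6)/(y*(y - 8))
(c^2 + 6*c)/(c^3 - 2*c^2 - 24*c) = (c + 6)/(c^2 - 2*c - 24)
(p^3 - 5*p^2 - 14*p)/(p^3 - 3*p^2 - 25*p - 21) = p*(p + 2)/(p^2 + 4*p + 3)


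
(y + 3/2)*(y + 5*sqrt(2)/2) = y^2 + 3*y/2 + 5*sqrt(2)*y/2 + 15*sqrt(2)/4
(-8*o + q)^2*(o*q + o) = 64*o^3*q + 64*o^3 - 16*o^2*q^2 - 16*o^2*q + o*q^3 + o*q^2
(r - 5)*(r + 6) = r^2 + r - 30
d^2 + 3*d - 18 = (d - 3)*(d + 6)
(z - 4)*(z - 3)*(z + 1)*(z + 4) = z^4 - 2*z^3 - 19*z^2 + 32*z + 48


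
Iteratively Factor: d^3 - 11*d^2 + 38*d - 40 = (d - 4)*(d^2 - 7*d + 10) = (d - 4)*(d - 2)*(d - 5)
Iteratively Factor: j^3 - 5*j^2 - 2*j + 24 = (j + 2)*(j^2 - 7*j + 12) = (j - 4)*(j + 2)*(j - 3)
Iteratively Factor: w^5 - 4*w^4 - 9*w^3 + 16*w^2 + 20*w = (w + 2)*(w^4 - 6*w^3 + 3*w^2 + 10*w) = (w + 1)*(w + 2)*(w^3 - 7*w^2 + 10*w) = w*(w + 1)*(w + 2)*(w^2 - 7*w + 10) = w*(w - 5)*(w + 1)*(w + 2)*(w - 2)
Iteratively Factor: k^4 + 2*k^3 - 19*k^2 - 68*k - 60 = (k + 2)*(k^3 - 19*k - 30) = (k + 2)^2*(k^2 - 2*k - 15) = (k - 5)*(k + 2)^2*(k + 3)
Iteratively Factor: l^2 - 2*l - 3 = (l + 1)*(l - 3)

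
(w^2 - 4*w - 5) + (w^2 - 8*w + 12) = 2*w^2 - 12*w + 7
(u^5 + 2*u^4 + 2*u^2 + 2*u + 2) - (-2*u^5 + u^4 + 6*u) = 3*u^5 + u^4 + 2*u^2 - 4*u + 2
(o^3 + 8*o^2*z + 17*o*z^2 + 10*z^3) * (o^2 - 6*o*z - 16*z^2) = o^5 + 2*o^4*z - 47*o^3*z^2 - 220*o^2*z^3 - 332*o*z^4 - 160*z^5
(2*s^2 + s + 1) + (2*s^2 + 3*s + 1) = 4*s^2 + 4*s + 2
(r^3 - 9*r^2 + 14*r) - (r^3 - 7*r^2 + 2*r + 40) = -2*r^2 + 12*r - 40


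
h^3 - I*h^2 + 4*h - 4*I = (h - 2*I)*(h - I)*(h + 2*I)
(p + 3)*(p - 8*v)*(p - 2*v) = p^3 - 10*p^2*v + 3*p^2 + 16*p*v^2 - 30*p*v + 48*v^2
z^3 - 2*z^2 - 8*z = z*(z - 4)*(z + 2)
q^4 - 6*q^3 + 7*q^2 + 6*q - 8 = (q - 4)*(q - 2)*(q - 1)*(q + 1)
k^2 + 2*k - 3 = (k - 1)*(k + 3)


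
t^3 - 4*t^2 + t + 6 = (t - 3)*(t - 2)*(t + 1)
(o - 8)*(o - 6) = o^2 - 14*o + 48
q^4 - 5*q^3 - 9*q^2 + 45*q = q*(q - 5)*(q - 3)*(q + 3)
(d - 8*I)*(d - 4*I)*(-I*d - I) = -I*d^3 - 12*d^2 - I*d^2 - 12*d + 32*I*d + 32*I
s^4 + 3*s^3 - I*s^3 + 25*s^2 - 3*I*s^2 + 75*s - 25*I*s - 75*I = (s + 3)*(s - 5*I)*(s - I)*(s + 5*I)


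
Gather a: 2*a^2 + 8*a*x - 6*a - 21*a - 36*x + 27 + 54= 2*a^2 + a*(8*x - 27) - 36*x + 81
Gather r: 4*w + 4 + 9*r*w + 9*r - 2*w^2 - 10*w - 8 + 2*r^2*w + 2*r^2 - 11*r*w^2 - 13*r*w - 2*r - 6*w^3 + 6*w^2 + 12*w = r^2*(2*w + 2) + r*(-11*w^2 - 4*w + 7) - 6*w^3 + 4*w^2 + 6*w - 4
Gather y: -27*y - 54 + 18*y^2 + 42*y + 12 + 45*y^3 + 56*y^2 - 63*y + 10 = 45*y^3 + 74*y^2 - 48*y - 32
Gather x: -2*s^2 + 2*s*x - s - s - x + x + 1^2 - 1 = -2*s^2 + 2*s*x - 2*s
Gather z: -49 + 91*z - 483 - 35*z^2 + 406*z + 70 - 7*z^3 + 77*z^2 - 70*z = -7*z^3 + 42*z^2 + 427*z - 462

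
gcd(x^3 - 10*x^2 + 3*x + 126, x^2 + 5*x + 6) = x + 3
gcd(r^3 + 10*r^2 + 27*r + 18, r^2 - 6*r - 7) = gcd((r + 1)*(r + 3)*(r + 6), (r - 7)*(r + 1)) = r + 1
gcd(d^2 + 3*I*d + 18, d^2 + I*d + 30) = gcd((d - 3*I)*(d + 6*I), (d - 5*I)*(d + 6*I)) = d + 6*I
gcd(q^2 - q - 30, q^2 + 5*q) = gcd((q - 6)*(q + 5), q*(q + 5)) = q + 5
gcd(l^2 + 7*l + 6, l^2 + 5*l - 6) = l + 6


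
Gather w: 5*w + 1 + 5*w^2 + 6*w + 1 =5*w^2 + 11*w + 2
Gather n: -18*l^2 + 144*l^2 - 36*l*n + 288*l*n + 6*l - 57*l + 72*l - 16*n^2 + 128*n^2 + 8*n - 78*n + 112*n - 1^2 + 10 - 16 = 126*l^2 + 21*l + 112*n^2 + n*(252*l + 42) - 7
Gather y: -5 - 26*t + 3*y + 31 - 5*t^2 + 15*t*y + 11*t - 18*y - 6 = -5*t^2 - 15*t + y*(15*t - 15) + 20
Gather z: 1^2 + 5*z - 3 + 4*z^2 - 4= 4*z^2 + 5*z - 6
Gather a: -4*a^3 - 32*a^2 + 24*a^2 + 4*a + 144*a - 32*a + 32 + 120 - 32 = -4*a^3 - 8*a^2 + 116*a + 120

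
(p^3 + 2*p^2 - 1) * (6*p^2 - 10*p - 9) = 6*p^5 + 2*p^4 - 29*p^3 - 24*p^2 + 10*p + 9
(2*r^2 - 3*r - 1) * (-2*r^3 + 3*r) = -4*r^5 + 6*r^4 + 8*r^3 - 9*r^2 - 3*r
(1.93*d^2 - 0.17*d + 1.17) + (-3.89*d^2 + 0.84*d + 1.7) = -1.96*d^2 + 0.67*d + 2.87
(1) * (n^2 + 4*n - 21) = n^2 + 4*n - 21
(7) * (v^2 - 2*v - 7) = 7*v^2 - 14*v - 49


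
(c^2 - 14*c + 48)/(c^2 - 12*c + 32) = (c - 6)/(c - 4)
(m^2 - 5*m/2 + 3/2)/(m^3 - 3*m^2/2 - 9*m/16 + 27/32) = 16*(m - 1)/(16*m^2 - 9)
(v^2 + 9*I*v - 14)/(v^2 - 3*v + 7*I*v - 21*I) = (v + 2*I)/(v - 3)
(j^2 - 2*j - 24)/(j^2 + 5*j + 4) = (j - 6)/(j + 1)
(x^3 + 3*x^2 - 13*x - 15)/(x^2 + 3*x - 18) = (x^2 + 6*x + 5)/(x + 6)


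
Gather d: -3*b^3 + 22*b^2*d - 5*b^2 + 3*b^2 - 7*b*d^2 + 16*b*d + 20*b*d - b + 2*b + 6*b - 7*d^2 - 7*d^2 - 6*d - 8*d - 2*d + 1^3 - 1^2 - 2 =-3*b^3 - 2*b^2 + 7*b + d^2*(-7*b - 14) + d*(22*b^2 + 36*b - 16) - 2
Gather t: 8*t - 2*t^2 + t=-2*t^2 + 9*t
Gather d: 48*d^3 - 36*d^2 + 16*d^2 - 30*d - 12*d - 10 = 48*d^3 - 20*d^2 - 42*d - 10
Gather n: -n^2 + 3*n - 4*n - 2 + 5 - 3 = -n^2 - n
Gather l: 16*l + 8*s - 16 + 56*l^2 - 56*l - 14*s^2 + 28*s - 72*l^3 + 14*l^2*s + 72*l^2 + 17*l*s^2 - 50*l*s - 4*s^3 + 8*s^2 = -72*l^3 + l^2*(14*s + 128) + l*(17*s^2 - 50*s - 40) - 4*s^3 - 6*s^2 + 36*s - 16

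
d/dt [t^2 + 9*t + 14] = 2*t + 9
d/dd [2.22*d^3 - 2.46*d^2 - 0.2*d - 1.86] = 6.66*d^2 - 4.92*d - 0.2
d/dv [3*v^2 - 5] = 6*v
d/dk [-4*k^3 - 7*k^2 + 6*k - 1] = -12*k^2 - 14*k + 6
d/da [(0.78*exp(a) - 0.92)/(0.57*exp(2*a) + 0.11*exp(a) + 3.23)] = (-0.4446*exp(2*a) + 1.0488*exp(a) + 2.6206)*exp(a)/(0.3249*exp(4*a) + 0.1254*exp(3*a) + 3.6943*exp(2*a) + 0.7106*exp(a) + 10.4329)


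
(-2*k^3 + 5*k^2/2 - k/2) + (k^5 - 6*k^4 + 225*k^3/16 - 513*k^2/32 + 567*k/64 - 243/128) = k^5 - 6*k^4 + 193*k^3/16 - 433*k^2/32 + 535*k/64 - 243/128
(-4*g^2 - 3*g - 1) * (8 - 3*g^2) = 12*g^4 + 9*g^3 - 29*g^2 - 24*g - 8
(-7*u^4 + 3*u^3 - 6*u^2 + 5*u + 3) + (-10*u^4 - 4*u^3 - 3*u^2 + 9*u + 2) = -17*u^4 - u^3 - 9*u^2 + 14*u + 5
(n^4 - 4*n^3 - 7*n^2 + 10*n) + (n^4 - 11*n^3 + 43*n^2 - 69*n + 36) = 2*n^4 - 15*n^3 + 36*n^2 - 59*n + 36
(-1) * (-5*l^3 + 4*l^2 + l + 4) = 5*l^3 - 4*l^2 - l - 4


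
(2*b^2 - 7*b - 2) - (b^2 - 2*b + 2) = b^2 - 5*b - 4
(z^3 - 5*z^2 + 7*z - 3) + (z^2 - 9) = z^3 - 4*z^2 + 7*z - 12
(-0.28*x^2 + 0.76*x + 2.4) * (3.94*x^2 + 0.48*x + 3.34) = -1.1032*x^4 + 2.86*x^3 + 8.8856*x^2 + 3.6904*x + 8.016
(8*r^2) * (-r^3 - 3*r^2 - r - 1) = -8*r^5 - 24*r^4 - 8*r^3 - 8*r^2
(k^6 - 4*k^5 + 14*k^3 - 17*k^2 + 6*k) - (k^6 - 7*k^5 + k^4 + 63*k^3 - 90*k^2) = 3*k^5 - k^4 - 49*k^3 + 73*k^2 + 6*k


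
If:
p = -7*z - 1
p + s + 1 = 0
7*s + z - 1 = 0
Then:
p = -57/50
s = 7/50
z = 1/50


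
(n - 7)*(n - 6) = n^2 - 13*n + 42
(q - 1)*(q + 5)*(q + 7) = q^3 + 11*q^2 + 23*q - 35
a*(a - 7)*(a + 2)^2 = a^4 - 3*a^3 - 24*a^2 - 28*a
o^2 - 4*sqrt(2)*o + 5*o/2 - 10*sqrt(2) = (o + 5/2)*(o - 4*sqrt(2))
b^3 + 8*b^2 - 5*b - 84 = (b - 3)*(b + 4)*(b + 7)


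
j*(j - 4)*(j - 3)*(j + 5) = j^4 - 2*j^3 - 23*j^2 + 60*j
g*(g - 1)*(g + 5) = g^3 + 4*g^2 - 5*g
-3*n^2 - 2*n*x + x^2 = (-3*n + x)*(n + x)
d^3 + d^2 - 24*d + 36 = (d - 3)*(d - 2)*(d + 6)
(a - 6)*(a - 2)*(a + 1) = a^3 - 7*a^2 + 4*a + 12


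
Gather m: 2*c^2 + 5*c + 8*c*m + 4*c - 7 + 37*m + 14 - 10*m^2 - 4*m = 2*c^2 + 9*c - 10*m^2 + m*(8*c + 33) + 7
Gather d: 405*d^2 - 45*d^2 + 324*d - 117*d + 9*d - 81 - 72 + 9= 360*d^2 + 216*d - 144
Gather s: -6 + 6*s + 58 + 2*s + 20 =8*s + 72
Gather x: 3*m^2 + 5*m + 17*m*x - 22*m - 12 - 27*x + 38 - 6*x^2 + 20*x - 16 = 3*m^2 - 17*m - 6*x^2 + x*(17*m - 7) + 10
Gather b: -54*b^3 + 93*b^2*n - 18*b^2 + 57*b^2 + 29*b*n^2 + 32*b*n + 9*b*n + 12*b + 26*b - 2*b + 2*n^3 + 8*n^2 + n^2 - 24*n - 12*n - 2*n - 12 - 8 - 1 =-54*b^3 + b^2*(93*n + 39) + b*(29*n^2 + 41*n + 36) + 2*n^3 + 9*n^2 - 38*n - 21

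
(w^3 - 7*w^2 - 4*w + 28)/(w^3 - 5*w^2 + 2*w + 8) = (w^2 - 5*w - 14)/(w^2 - 3*w - 4)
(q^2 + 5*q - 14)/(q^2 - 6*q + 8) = (q + 7)/(q - 4)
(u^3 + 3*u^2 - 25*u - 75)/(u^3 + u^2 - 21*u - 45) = (u + 5)/(u + 3)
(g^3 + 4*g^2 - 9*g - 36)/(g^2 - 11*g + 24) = (g^2 + 7*g + 12)/(g - 8)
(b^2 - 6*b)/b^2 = (b - 6)/b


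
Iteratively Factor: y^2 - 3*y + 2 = (y - 1)*(y - 2)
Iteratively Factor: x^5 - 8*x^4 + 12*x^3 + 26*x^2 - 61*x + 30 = (x - 3)*(x^4 - 5*x^3 - 3*x^2 + 17*x - 10) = (x - 3)*(x - 1)*(x^3 - 4*x^2 - 7*x + 10) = (x - 3)*(x - 1)^2*(x^2 - 3*x - 10) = (x - 5)*(x - 3)*(x - 1)^2*(x + 2)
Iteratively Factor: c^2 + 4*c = (c)*(c + 4)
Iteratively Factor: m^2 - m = (m - 1)*(m)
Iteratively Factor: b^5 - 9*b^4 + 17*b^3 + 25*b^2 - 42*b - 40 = (b + 1)*(b^4 - 10*b^3 + 27*b^2 - 2*b - 40) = (b - 5)*(b + 1)*(b^3 - 5*b^2 + 2*b + 8) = (b - 5)*(b - 4)*(b + 1)*(b^2 - b - 2) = (b - 5)*(b - 4)*(b + 1)^2*(b - 2)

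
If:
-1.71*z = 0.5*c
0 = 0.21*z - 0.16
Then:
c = -2.61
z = 0.76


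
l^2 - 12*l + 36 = (l - 6)^2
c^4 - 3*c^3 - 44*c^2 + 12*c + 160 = (c - 8)*(c - 2)*(c + 2)*(c + 5)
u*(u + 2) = u^2 + 2*u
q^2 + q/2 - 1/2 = (q - 1/2)*(q + 1)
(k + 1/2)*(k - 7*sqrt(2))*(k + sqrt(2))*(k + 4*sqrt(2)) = k^4 - 2*sqrt(2)*k^3 + k^3/2 - 62*k^2 - sqrt(2)*k^2 - 56*sqrt(2)*k - 31*k - 28*sqrt(2)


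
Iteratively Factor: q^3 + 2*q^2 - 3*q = (q - 1)*(q^2 + 3*q) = q*(q - 1)*(q + 3)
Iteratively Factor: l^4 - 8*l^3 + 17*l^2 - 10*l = (l)*(l^3 - 8*l^2 + 17*l - 10) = l*(l - 5)*(l^2 - 3*l + 2) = l*(l - 5)*(l - 1)*(l - 2)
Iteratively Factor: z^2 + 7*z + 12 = (z + 4)*(z + 3)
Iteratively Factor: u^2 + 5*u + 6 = (u + 2)*(u + 3)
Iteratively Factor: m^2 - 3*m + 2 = (m - 2)*(m - 1)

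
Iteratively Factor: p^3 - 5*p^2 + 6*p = (p - 3)*(p^2 - 2*p) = (p - 3)*(p - 2)*(p)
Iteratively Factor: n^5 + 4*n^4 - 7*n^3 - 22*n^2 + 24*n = (n + 4)*(n^4 - 7*n^2 + 6*n) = n*(n + 4)*(n^3 - 7*n + 6) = n*(n - 1)*(n + 4)*(n^2 + n - 6) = n*(n - 2)*(n - 1)*(n + 4)*(n + 3)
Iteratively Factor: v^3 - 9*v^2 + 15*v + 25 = (v + 1)*(v^2 - 10*v + 25) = (v - 5)*(v + 1)*(v - 5)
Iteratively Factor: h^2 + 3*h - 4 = (h + 4)*(h - 1)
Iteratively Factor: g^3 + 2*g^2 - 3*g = (g - 1)*(g^2 + 3*g) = g*(g - 1)*(g + 3)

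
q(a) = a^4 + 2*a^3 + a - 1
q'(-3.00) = -53.00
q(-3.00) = 23.00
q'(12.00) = 7777.00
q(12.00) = 24203.00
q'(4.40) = 457.90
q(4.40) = 548.58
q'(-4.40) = -223.58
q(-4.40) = 199.04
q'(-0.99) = 3.00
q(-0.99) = -2.97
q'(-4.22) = -192.76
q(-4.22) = 161.62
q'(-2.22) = -13.19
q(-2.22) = -0.81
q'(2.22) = 74.33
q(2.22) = 47.39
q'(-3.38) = -84.91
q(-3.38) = 48.91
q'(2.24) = 76.06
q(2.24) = 48.90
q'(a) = 4*a^3 + 6*a^2 + 1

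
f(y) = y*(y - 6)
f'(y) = 2*y - 6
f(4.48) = -6.81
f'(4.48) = 2.96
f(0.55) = -3.00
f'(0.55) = -4.90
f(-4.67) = 49.83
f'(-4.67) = -15.34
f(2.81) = -8.96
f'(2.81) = -0.38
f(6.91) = 6.29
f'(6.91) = 7.82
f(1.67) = -7.23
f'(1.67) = -2.66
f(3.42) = -8.82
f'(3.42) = 0.84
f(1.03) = -5.12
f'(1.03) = -3.94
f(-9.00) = 135.00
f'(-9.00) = -24.00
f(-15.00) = 315.00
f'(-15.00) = -36.00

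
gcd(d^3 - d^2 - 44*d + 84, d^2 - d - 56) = d + 7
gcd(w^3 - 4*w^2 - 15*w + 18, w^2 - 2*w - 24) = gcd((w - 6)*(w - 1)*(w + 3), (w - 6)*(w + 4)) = w - 6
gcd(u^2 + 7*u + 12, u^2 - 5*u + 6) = 1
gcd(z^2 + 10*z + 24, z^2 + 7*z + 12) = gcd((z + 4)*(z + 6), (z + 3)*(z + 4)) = z + 4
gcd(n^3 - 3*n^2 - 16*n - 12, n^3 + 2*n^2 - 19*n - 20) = n + 1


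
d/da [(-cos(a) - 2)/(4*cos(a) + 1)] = -7*sin(a)/(4*cos(a) + 1)^2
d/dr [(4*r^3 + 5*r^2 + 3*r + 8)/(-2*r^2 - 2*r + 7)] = (-8*r^4 - 16*r^3 + 80*r^2 + 102*r + 37)/(4*r^4 + 8*r^3 - 24*r^2 - 28*r + 49)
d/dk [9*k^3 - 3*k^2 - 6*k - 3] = 27*k^2 - 6*k - 6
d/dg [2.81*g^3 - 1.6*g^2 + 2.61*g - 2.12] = 8.43*g^2 - 3.2*g + 2.61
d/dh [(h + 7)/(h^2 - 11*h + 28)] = (h^2 - 11*h - (h + 7)*(2*h - 11) + 28)/(h^2 - 11*h + 28)^2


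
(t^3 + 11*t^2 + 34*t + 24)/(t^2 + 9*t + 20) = (t^2 + 7*t + 6)/(t + 5)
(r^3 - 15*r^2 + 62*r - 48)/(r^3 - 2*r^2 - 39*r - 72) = (r^2 - 7*r + 6)/(r^2 + 6*r + 9)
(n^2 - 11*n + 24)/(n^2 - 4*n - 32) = (n - 3)/(n + 4)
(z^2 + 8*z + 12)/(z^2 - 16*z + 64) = (z^2 + 8*z + 12)/(z^2 - 16*z + 64)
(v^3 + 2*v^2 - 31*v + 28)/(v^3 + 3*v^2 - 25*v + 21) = (v - 4)/(v - 3)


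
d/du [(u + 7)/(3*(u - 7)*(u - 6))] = (-u^2 - 14*u + 133)/(3*(u^4 - 26*u^3 + 253*u^2 - 1092*u + 1764))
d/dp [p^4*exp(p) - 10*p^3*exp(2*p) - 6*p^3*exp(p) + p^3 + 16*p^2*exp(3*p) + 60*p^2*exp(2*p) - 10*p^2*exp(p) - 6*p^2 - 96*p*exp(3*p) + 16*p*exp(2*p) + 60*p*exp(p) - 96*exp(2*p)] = p^4*exp(p) - 20*p^3*exp(2*p) - 2*p^3*exp(p) + 48*p^2*exp(3*p) + 90*p^2*exp(2*p) - 28*p^2*exp(p) + 3*p^2 - 256*p*exp(3*p) + 152*p*exp(2*p) + 40*p*exp(p) - 12*p - 96*exp(3*p) - 176*exp(2*p) + 60*exp(p)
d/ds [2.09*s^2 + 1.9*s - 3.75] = 4.18*s + 1.9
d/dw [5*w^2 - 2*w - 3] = 10*w - 2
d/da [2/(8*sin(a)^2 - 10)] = -4*sin(2*a)/(2*cos(2*a) + 3)^2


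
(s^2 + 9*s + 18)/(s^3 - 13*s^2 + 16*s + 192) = (s + 6)/(s^2 - 16*s + 64)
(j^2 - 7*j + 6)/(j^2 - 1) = (j - 6)/(j + 1)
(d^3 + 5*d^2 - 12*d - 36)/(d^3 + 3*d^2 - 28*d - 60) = (d - 3)/(d - 5)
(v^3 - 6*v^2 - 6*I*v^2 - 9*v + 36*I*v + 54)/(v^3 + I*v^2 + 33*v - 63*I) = (v - 6)/(v + 7*I)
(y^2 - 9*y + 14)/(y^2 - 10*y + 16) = (y - 7)/(y - 8)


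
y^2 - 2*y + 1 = (y - 1)^2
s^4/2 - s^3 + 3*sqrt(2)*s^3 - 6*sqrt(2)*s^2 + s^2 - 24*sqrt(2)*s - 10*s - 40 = (s - 4)*(s + 5*sqrt(2))*(sqrt(2)*s/2 + 1)*(sqrt(2)*s/2 + sqrt(2))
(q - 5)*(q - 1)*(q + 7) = q^3 + q^2 - 37*q + 35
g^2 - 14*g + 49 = (g - 7)^2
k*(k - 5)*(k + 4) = k^3 - k^2 - 20*k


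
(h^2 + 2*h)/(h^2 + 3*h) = (h + 2)/(h + 3)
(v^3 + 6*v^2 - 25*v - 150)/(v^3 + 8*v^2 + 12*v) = (v^2 - 25)/(v*(v + 2))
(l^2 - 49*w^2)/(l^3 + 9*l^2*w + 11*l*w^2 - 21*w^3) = (-l + 7*w)/(-l^2 - 2*l*w + 3*w^2)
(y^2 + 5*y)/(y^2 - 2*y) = (y + 5)/(y - 2)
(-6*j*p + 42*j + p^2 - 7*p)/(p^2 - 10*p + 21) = (-6*j + p)/(p - 3)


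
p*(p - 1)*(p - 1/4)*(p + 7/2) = p^4 + 9*p^3/4 - 33*p^2/8 + 7*p/8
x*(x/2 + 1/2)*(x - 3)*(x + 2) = x^4/2 - 7*x^2/2 - 3*x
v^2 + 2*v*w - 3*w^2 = (v - w)*(v + 3*w)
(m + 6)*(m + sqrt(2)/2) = m^2 + sqrt(2)*m/2 + 6*m + 3*sqrt(2)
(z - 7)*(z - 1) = z^2 - 8*z + 7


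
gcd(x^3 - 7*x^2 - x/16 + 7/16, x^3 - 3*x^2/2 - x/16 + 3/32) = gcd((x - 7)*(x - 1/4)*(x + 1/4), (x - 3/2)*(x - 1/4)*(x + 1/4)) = x^2 - 1/16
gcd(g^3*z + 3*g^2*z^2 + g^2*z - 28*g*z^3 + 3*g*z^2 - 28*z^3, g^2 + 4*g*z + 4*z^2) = 1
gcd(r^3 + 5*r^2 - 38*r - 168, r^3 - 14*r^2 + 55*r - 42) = r - 6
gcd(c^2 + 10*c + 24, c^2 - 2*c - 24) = c + 4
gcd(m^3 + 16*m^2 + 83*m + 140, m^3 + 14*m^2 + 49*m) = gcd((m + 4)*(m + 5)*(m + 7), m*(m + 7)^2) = m + 7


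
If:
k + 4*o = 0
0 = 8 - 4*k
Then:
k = 2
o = -1/2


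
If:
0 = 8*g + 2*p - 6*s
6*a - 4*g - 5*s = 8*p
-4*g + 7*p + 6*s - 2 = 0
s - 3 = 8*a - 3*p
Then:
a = -19/70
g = -83/140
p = 17/35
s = -22/35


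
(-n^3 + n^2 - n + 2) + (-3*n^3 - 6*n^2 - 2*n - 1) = -4*n^3 - 5*n^2 - 3*n + 1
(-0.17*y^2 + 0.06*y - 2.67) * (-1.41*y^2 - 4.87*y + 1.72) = 0.2397*y^4 + 0.7433*y^3 + 3.1801*y^2 + 13.1061*y - 4.5924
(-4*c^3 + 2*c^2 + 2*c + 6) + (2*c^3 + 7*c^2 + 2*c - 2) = -2*c^3 + 9*c^2 + 4*c + 4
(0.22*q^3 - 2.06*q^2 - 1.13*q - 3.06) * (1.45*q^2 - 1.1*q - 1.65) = 0.319*q^5 - 3.229*q^4 + 0.2645*q^3 + 0.205*q^2 + 5.2305*q + 5.049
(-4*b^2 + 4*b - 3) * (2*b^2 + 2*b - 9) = -8*b^4 + 38*b^2 - 42*b + 27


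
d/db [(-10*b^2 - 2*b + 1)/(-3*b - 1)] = 5*(6*b^2 + 4*b + 1)/(9*b^2 + 6*b + 1)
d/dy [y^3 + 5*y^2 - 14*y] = 3*y^2 + 10*y - 14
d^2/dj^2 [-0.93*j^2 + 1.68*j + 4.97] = -1.86000000000000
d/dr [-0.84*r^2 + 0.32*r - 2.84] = 0.32 - 1.68*r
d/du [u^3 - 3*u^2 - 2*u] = 3*u^2 - 6*u - 2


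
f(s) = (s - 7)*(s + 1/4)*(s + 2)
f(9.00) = 203.50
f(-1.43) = 5.67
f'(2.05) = -22.12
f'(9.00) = 142.25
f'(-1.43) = 4.47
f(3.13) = -67.10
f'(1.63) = -22.76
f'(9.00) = 142.25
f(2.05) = -46.11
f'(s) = (s - 7)*(s + 1/4) + (s - 7)*(s + 2) + (s + 1/4)*(s + 2)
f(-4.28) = -103.65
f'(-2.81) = 35.13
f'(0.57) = -19.69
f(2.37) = -53.01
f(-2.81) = -20.34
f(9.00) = 203.50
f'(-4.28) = 80.37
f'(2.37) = -20.91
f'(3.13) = -15.59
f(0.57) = -13.55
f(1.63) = -36.65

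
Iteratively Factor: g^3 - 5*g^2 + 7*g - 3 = (g - 1)*(g^2 - 4*g + 3) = (g - 3)*(g - 1)*(g - 1)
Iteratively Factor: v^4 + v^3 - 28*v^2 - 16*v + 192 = (v + 4)*(v^3 - 3*v^2 - 16*v + 48) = (v + 4)^2*(v^2 - 7*v + 12) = (v - 3)*(v + 4)^2*(v - 4)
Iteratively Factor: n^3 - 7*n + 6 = (n - 2)*(n^2 + 2*n - 3) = (n - 2)*(n + 3)*(n - 1)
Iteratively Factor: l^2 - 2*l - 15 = (l - 5)*(l + 3)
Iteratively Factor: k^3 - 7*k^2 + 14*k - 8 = (k - 1)*(k^2 - 6*k + 8) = (k - 2)*(k - 1)*(k - 4)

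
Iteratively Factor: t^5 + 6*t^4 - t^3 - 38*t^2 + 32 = (t - 2)*(t^4 + 8*t^3 + 15*t^2 - 8*t - 16) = (t - 2)*(t - 1)*(t^3 + 9*t^2 + 24*t + 16) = (t - 2)*(t - 1)*(t + 4)*(t^2 + 5*t + 4) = (t - 2)*(t - 1)*(t + 4)^2*(t + 1)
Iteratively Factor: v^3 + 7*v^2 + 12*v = (v)*(v^2 + 7*v + 12) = v*(v + 3)*(v + 4)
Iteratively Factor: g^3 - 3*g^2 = (g - 3)*(g^2) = g*(g - 3)*(g)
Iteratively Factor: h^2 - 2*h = (h - 2)*(h)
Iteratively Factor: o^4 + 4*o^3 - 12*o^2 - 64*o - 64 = (o + 4)*(o^3 - 12*o - 16) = (o - 4)*(o + 4)*(o^2 + 4*o + 4) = (o - 4)*(o + 2)*(o + 4)*(o + 2)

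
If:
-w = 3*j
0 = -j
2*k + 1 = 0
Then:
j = 0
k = -1/2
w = 0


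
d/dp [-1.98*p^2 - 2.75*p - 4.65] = -3.96*p - 2.75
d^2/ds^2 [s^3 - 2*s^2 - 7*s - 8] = 6*s - 4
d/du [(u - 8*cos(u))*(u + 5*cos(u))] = 3*u*sin(u) + 2*u + 40*sin(2*u) - 3*cos(u)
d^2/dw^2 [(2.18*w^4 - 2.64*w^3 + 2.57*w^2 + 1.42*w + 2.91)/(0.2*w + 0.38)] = (0.5232*w^4 + 2.43968*w^3 + 2.573664*w^2 - 2.287296*w + 0.759176)/(0.008*w^3 + 0.0456*w^2 + 0.08664*w + 0.054872)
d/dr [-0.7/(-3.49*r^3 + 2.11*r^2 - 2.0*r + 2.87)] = (-7.329*r^2 + 2.954*r - 1.4)/(3.49*r^3 - 2.11*r^2 + 2.0*r - 2.87)^2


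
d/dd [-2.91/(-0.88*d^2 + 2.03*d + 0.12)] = (5.9073 - 5.1216*d)/(-0.88*d^2 + 2.03*d + 0.12)^2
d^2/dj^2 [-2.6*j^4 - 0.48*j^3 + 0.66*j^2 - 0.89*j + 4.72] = -31.2*j^2 - 2.88*j + 1.32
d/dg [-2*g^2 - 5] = -4*g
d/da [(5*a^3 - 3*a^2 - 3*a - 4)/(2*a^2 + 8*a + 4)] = (5*a^4 + 40*a^3 + 21*a^2 - 4*a + 10)/(2*(a^4 + 8*a^3 + 20*a^2 + 16*a + 4))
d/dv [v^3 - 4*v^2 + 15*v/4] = 3*v^2 - 8*v + 15/4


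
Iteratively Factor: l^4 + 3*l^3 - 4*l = (l - 1)*(l^3 + 4*l^2 + 4*l) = (l - 1)*(l + 2)*(l^2 + 2*l) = l*(l - 1)*(l + 2)*(l + 2)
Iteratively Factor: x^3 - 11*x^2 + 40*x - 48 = (x - 3)*(x^2 - 8*x + 16) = (x - 4)*(x - 3)*(x - 4)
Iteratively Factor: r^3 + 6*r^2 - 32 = (r + 4)*(r^2 + 2*r - 8) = (r - 2)*(r + 4)*(r + 4)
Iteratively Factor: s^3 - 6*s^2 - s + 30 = (s + 2)*(s^2 - 8*s + 15) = (s - 5)*(s + 2)*(s - 3)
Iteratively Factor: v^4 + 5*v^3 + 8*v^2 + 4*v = (v)*(v^3 + 5*v^2 + 8*v + 4) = v*(v + 2)*(v^2 + 3*v + 2) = v*(v + 2)^2*(v + 1)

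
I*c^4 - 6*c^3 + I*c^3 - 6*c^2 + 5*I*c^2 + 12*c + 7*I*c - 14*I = (c - 1)*(c + 2)*(c + 7*I)*(I*c + 1)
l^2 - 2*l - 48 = (l - 8)*(l + 6)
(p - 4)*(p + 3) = p^2 - p - 12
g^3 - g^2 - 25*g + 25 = (g - 5)*(g - 1)*(g + 5)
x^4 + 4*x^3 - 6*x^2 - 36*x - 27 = (x - 3)*(x + 1)*(x + 3)^2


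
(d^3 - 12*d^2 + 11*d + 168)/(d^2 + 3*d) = d - 15 + 56/d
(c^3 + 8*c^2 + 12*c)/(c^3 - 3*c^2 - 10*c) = (c + 6)/(c - 5)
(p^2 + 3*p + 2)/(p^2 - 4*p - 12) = (p + 1)/(p - 6)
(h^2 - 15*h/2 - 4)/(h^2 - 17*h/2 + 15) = (2*h^2 - 15*h - 8)/(2*h^2 - 17*h + 30)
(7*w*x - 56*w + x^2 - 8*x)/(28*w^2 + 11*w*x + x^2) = (x - 8)/(4*w + x)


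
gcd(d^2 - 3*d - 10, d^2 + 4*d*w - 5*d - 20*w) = d - 5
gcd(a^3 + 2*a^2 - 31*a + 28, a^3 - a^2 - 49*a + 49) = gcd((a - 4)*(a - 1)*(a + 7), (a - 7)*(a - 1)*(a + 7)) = a^2 + 6*a - 7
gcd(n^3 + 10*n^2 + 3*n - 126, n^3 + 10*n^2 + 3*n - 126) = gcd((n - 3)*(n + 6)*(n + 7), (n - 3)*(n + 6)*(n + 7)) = n^3 + 10*n^2 + 3*n - 126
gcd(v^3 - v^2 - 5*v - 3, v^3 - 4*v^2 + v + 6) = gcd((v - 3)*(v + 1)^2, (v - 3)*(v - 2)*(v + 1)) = v^2 - 2*v - 3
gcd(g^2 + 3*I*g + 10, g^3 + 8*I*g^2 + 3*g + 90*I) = g + 5*I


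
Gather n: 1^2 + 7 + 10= 18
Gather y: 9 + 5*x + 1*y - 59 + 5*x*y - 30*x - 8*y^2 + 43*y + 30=-25*x - 8*y^2 + y*(5*x + 44) - 20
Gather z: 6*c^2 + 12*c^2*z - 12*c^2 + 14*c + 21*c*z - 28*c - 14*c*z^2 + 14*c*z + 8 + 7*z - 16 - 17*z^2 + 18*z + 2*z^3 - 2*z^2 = -6*c^2 - 14*c + 2*z^3 + z^2*(-14*c - 19) + z*(12*c^2 + 35*c + 25) - 8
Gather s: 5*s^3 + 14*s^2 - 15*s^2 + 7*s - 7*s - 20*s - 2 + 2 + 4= 5*s^3 - s^2 - 20*s + 4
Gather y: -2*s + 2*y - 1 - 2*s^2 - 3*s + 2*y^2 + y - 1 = -2*s^2 - 5*s + 2*y^2 + 3*y - 2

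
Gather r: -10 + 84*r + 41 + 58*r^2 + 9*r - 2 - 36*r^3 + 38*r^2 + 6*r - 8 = -36*r^3 + 96*r^2 + 99*r + 21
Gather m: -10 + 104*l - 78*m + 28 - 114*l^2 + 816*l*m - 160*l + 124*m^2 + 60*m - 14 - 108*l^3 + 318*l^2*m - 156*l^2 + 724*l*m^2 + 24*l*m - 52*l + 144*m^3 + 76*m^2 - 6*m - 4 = -108*l^3 - 270*l^2 - 108*l + 144*m^3 + m^2*(724*l + 200) + m*(318*l^2 + 840*l - 24)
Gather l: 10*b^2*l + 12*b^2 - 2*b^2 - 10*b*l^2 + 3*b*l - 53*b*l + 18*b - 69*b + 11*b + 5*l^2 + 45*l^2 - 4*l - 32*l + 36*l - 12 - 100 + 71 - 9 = 10*b^2 - 40*b + l^2*(50 - 10*b) + l*(10*b^2 - 50*b) - 50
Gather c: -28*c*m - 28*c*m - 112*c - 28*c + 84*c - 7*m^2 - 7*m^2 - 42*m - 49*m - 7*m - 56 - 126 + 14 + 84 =c*(-56*m - 56) - 14*m^2 - 98*m - 84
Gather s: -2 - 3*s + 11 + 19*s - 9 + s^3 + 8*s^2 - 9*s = s^3 + 8*s^2 + 7*s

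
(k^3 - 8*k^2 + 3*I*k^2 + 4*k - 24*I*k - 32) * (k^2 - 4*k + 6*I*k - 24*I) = k^5 - 12*k^4 + 9*I*k^4 + 18*k^3 - 108*I*k^3 + 168*k^2 + 312*I*k^2 - 448*k - 288*I*k + 768*I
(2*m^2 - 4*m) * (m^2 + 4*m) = 2*m^4 + 4*m^3 - 16*m^2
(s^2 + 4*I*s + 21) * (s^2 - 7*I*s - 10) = s^4 - 3*I*s^3 + 39*s^2 - 187*I*s - 210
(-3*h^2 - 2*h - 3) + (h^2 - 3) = -2*h^2 - 2*h - 6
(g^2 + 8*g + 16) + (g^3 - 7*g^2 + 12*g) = g^3 - 6*g^2 + 20*g + 16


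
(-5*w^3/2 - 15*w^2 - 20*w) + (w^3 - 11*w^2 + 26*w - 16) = -3*w^3/2 - 26*w^2 + 6*w - 16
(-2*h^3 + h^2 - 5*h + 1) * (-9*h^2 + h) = 18*h^5 - 11*h^4 + 46*h^3 - 14*h^2 + h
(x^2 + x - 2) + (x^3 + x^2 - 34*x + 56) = x^3 + 2*x^2 - 33*x + 54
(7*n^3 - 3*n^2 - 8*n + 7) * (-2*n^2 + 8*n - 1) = -14*n^5 + 62*n^4 - 15*n^3 - 75*n^2 + 64*n - 7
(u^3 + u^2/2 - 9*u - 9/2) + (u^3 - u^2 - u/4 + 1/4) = 2*u^3 - u^2/2 - 37*u/4 - 17/4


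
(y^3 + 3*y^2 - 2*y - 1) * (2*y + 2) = 2*y^4 + 8*y^3 + 2*y^2 - 6*y - 2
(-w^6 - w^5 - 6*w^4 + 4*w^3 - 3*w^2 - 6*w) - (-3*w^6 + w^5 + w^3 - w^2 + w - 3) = 2*w^6 - 2*w^5 - 6*w^4 + 3*w^3 - 2*w^2 - 7*w + 3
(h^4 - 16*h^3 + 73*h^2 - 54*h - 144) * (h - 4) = h^5 - 20*h^4 + 137*h^3 - 346*h^2 + 72*h + 576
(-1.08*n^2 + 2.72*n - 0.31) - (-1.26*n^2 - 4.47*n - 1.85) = 0.18*n^2 + 7.19*n + 1.54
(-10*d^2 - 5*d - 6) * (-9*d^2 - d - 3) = 90*d^4 + 55*d^3 + 89*d^2 + 21*d + 18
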